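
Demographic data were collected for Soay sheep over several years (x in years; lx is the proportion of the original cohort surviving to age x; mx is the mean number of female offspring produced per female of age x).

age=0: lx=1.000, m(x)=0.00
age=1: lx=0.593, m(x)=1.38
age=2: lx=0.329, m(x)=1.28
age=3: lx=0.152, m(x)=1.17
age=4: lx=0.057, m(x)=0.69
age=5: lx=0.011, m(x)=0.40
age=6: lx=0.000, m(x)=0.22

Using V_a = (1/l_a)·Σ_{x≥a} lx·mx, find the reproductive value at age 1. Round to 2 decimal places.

2.46

lx·mx for x ≥ 1: 0.81834, 0.42112, 0.17784, 0.03933, 0.0044, 0 → sum = 1.46103
V_1 = 1.46103 / l_1 = 1.46103 / 0.593 = 2.463794… → 2.46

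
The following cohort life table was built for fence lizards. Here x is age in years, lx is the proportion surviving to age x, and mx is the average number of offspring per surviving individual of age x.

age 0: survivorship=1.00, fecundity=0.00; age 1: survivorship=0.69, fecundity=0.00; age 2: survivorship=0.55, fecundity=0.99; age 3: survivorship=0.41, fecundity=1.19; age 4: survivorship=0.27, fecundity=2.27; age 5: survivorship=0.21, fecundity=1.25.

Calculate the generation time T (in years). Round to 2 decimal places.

3.31

lx·mx: 0, 0, 0.5445, 0.4879, 0.6129, 0.2625 → R0 = 1.9078
x·lx·mx: 0, 0, 1.089, 1.4637, 2.4516, 1.3125 → Σ = 6.3168
T = 6.3168 / 1.9078 = 3.311039… → 3.31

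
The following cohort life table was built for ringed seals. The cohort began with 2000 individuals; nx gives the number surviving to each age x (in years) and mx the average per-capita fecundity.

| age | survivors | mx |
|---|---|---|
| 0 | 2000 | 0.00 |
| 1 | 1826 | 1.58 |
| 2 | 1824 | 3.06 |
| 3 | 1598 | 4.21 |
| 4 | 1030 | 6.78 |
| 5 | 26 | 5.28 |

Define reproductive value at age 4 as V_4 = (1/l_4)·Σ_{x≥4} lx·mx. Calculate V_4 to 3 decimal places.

6.913

lx = nx/n0 = nx/2000: 1, 0.913, 0.912, 0.799, 0.515, 0.013
lx·mx for x ≥ 4: 3.4917, 0.06864 → sum = 3.56034
V_4 = 3.56034 / l_4 = 3.56034 / 0.515 = 6.913282… → 6.913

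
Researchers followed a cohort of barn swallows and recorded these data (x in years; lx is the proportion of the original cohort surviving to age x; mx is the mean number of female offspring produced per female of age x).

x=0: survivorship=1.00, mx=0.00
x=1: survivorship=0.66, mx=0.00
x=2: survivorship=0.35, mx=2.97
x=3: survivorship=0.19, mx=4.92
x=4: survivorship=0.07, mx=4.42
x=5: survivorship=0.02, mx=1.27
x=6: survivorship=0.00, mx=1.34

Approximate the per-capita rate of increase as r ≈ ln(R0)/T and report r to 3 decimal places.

R0 = Σ lx·mx = 0 + 0 + 1.0395 + 0.9348 + 0.3094 + 0.0254 + 0 = 2.3091
Σ x·lx·mx = 6.248; T = 6.248/2.3091 = 2.70582…
r ≈ ln(R0)/T = ln(2.3091)/2.70582… = 0.30928… → 0.309

0.309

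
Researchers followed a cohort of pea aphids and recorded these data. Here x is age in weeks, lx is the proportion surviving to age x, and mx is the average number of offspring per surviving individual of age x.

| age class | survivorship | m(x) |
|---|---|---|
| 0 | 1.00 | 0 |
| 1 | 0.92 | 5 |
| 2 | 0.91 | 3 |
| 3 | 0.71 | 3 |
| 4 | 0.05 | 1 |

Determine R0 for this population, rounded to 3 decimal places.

lx·mx by age: 0, 4.6, 2.73, 2.13, 0.05
R0 = Σ lx·mx = 9.51 → 9.510

9.510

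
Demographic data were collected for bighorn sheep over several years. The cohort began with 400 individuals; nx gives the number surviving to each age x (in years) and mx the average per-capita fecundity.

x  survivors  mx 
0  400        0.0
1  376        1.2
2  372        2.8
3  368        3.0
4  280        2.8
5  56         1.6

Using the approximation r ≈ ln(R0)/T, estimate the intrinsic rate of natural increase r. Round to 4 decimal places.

0.7951

lx = nx/n0 = nx/400: 1, 0.94, 0.93, 0.92, 0.7, 0.14
R0 = Σ lx·mx = 0 + 1.128 + 2.604 + 2.76 + 1.96 + 0.224 = 8.676
Σ x·lx·mx = 23.576; T = 23.576/8.676 = 2.71738…
r ≈ ln(R0)/T = ln(8.676)/2.71738… = 0.795089… → 0.7951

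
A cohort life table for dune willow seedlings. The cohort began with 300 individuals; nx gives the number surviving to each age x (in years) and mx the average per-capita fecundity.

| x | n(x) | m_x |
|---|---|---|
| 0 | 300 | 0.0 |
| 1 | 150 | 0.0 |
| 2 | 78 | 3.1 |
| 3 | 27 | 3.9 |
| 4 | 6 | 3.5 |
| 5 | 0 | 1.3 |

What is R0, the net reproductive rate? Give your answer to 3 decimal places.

lx = nx/n0 = nx/300: 1, 0.5, 0.26, 0.09, 0.02, 0
lx·mx by age: 0, 0, 0.806, 0.351, 0.07, 0
R0 = Σ lx·mx = 1.227 → 1.227

1.227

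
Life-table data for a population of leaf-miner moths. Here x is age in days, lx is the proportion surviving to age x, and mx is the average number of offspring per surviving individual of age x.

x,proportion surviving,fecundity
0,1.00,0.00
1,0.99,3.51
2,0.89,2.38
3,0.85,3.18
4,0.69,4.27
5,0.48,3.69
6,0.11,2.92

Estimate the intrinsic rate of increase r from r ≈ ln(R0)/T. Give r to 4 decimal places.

R0 = Σ lx·mx = 0 + 3.4749 + 2.1182 + 2.703 + 2.9463 + 1.7712 + 0.3212 = 13.3348
Σ x·lx·mx = 38.3887; T = 38.3887/13.3348 = 2.87884…
r ≈ ln(R0)/T = ln(13.3348)/2.87884… = 0.8998… → 0.8998

0.8998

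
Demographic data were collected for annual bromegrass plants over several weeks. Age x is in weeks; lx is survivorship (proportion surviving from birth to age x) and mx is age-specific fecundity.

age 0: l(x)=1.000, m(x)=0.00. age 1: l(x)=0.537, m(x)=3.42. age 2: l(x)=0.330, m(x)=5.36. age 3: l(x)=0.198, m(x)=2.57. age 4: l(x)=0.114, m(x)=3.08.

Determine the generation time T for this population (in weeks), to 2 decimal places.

lx·mx: 0, 1.83654, 1.7688, 0.50886, 0.35112 → R0 = 4.46532
x·lx·mx: 0, 1.83654, 3.5376, 1.52658, 1.40448 → Σ = 8.3052
T = 8.3052 / 4.46532 = 1.859934… → 1.86

1.86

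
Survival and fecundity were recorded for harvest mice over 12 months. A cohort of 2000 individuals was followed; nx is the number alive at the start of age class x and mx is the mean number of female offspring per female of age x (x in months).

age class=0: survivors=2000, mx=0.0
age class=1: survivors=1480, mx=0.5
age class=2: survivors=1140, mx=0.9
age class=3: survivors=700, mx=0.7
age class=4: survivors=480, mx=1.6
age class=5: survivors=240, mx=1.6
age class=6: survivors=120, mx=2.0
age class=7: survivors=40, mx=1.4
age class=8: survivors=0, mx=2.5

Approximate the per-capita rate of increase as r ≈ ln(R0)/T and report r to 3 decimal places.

lx = nx/n0 = nx/2000: 1, 0.74, 0.57, 0.35, 0.24, 0.12, 0.06, 0.02, 0
R0 = Σ lx·mx = 0 + 0.37 + 0.513 + 0.245 + 0.384 + 0.192 + 0.12 + 0.028 + 0 = 1.852
Σ x·lx·mx = 5.543; T = 5.543/1.852 = 2.99298…
r ≈ ln(R0)/T = ln(1.852)/2.99298… = 0.2059… → 0.206

0.206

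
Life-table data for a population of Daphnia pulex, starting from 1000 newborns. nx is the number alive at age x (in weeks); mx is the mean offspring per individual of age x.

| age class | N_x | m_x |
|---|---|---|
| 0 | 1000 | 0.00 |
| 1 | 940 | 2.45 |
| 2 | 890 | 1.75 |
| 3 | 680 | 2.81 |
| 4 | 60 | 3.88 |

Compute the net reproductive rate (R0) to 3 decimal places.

6.004

lx = nx/n0 = nx/1000: 1, 0.94, 0.89, 0.68, 0.06
lx·mx by age: 0, 2.303, 1.5575, 1.9108, 0.2328
R0 = Σ lx·mx = 6.0041 → 6.004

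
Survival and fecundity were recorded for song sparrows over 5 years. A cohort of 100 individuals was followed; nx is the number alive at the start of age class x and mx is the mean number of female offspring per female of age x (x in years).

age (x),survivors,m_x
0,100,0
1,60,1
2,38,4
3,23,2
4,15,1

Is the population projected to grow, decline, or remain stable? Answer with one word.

growing

lx = nx/n0 = nx/100: 1, 0.6, 0.38, 0.23, 0.15
R0 = Σ lx·mx = 0 + 0.6 + 1.52 + 0.46 + 0.15 = 2.73
R0 > 1, so the population is growing.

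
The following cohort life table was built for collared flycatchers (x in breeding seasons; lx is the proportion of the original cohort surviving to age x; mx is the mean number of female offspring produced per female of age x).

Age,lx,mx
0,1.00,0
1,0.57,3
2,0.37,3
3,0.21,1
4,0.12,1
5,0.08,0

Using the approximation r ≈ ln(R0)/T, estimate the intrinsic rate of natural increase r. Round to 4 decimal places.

R0 = Σ lx·mx = 0 + 1.71 + 1.11 + 0.21 + 0.12 + 0 = 3.15
Σ x·lx·mx = 5.04; T = 5.04/3.15 = 1.6
r ≈ ln(R0)/T = ln(3.15)/1.6 = 0.717127… → 0.7171

0.7171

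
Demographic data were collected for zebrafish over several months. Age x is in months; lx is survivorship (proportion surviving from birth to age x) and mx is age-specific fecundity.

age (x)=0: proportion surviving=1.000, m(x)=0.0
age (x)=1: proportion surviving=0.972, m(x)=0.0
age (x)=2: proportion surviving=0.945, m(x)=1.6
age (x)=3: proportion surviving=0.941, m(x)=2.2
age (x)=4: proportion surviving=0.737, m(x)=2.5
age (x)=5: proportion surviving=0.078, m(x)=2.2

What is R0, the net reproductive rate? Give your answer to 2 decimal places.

5.60

lx·mx by age: 0, 0, 1.512, 2.0702, 1.8425, 0.1716
R0 = Σ lx·mx = 5.5963 → 5.60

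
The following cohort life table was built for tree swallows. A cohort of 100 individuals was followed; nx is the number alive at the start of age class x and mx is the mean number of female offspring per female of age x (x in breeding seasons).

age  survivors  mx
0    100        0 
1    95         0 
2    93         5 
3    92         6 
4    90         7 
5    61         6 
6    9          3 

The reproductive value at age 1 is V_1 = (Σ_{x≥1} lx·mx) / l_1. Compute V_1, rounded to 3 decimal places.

21.474

lx = nx/n0 = nx/100: 1, 0.95, 0.93, 0.92, 0.9, 0.61, 0.09
lx·mx for x ≥ 1: 0, 4.65, 5.52, 6.3, 3.66, 0.27 → sum = 20.4
V_1 = 20.4 / l_1 = 20.4 / 0.95 = 21.473684… → 21.474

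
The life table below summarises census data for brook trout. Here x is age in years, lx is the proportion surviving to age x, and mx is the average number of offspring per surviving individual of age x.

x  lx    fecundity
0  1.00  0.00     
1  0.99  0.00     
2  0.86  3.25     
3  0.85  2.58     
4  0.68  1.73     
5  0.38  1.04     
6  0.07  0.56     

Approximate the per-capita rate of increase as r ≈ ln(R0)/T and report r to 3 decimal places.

0.652

R0 = Σ lx·mx = 0 + 0 + 2.795 + 2.193 + 1.1764 + 0.3952 + 0.0392 = 6.5988
Σ x·lx·mx = 19.0858; T = 19.0858/6.5988 = 2.89231…
r ≈ ln(R0)/T = ln(6.5988)/2.89231… = 0.65238… → 0.652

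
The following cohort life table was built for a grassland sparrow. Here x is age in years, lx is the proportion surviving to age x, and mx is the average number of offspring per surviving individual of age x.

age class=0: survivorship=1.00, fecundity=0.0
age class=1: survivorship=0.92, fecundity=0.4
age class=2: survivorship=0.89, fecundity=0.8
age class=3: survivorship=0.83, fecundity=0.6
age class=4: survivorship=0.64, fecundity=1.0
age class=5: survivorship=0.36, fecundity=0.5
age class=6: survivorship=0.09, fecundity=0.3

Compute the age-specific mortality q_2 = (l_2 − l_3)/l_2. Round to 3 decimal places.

0.067

q_2 = (l_2 − l_3) / l_2 = (0.89 − 0.83) / 0.89
     = 0.06 / 0.89 = 0.067416… → 0.067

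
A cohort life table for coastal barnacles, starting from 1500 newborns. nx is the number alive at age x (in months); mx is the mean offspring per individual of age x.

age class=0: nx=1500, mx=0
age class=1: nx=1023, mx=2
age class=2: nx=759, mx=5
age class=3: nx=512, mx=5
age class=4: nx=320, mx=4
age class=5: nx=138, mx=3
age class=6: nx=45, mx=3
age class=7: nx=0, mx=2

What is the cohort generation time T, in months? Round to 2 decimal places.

lx = nx/n0 = nx/1500: 1, 0.682, 0.506, 0.34133…, 0.21333…, 0.092, 0.03, 0
lx·mx: 0, 1.364, 2.53, 1.706667…, 0.853333…, 0.276, 0.09, 0 → R0 = 6.82…
x·lx·mx: 0, 1.364, 5.06, 5.12…, 3.413333…, 1.38, 0.54, 0 → Σ = 16.877333…
T = 16.877333… / 6.82… = 2.474682… → 2.47

2.47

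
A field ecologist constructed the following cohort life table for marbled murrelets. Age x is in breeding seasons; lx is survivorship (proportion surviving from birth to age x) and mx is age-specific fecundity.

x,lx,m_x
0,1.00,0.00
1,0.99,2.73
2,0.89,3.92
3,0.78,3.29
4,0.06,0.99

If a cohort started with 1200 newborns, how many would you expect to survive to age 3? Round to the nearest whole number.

Expected survivors = N0 · l_3 = 1200 × 0.78 = 936 → 936

936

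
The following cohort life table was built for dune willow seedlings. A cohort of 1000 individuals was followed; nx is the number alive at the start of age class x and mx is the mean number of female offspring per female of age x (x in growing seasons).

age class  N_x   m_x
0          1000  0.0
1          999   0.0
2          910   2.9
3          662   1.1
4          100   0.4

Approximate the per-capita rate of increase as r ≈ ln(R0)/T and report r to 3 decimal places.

0.548

lx = nx/n0 = nx/1000: 1, 0.999, 0.91, 0.662, 0.1
R0 = Σ lx·mx = 0 + 0 + 2.639 + 0.7282 + 0.04 = 3.4072
Σ x·lx·mx = 7.6226; T = 7.6226/3.4072 = 2.2372…
r ≈ ln(R0)/T = ln(3.4072)/2.2372… = 0.54796… → 0.548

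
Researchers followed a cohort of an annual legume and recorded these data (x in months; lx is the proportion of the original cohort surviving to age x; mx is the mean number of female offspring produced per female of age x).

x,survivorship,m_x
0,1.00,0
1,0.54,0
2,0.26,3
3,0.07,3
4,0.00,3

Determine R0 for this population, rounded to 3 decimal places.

0.990

lx·mx by age: 0, 0, 0.78, 0.21, 0
R0 = Σ lx·mx = 0.99 → 0.990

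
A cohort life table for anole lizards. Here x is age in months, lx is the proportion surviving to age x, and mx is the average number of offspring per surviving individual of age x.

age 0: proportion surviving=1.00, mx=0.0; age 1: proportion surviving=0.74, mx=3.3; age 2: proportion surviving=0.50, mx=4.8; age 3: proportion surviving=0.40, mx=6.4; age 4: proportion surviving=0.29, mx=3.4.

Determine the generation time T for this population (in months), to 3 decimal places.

2.249

lx·mx: 0, 2.442, 2.4, 2.56, 0.986 → R0 = 8.388
x·lx·mx: 0, 2.442, 4.8, 7.68, 3.944 → Σ = 18.866
T = 18.866 / 8.388 = 2.249165… → 2.249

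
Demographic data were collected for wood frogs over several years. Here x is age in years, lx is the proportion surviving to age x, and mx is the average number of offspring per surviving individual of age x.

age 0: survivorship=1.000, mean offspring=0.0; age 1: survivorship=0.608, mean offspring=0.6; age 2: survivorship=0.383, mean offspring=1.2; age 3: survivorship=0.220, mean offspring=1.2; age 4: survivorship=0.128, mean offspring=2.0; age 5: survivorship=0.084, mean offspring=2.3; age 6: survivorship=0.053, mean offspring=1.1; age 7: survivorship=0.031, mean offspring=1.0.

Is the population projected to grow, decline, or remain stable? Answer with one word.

growing

R0 = Σ lx·mx = 0 + 0.3648 + 0.4596 + 0.264 + 0.256 + 0.1932 + 0.0583 + 0.031 = 1.6269
R0 > 1, so the population is growing.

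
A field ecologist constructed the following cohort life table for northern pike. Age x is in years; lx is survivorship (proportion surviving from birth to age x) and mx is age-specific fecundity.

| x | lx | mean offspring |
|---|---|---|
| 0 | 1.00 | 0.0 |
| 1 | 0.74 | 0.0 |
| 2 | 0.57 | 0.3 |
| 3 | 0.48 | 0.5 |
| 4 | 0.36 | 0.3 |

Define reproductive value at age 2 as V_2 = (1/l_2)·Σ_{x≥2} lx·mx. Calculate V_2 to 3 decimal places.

lx·mx for x ≥ 2: 0.171, 0.24, 0.108 → sum = 0.519
V_2 = 0.519 / l_2 = 0.519 / 0.57 = 0.910526… → 0.911

0.911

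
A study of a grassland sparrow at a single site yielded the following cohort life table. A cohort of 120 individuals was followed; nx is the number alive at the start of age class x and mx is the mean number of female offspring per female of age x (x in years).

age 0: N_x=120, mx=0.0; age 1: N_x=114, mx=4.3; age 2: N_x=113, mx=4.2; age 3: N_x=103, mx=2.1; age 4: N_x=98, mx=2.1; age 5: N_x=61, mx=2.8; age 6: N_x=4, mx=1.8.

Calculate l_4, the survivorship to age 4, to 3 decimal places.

l_4 = n_4/n_0 = 98/120 = 0.816667… → 0.817

0.817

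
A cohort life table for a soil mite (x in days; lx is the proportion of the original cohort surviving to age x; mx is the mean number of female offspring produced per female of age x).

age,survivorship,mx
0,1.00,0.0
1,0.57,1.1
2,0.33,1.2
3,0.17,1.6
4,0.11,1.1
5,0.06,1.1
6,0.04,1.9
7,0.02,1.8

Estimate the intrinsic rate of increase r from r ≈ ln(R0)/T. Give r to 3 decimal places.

R0 = Σ lx·mx = 0 + 0.627 + 0.396 + 0.272 + 0.121 + 0.066 + 0.076 + 0.036 = 1.594
Σ x·lx·mx = 3.757; T = 3.757/1.594 = 2.35696…
r ≈ ln(R0)/T = ln(1.594)/2.35696… = 0.19782… → 0.198

0.198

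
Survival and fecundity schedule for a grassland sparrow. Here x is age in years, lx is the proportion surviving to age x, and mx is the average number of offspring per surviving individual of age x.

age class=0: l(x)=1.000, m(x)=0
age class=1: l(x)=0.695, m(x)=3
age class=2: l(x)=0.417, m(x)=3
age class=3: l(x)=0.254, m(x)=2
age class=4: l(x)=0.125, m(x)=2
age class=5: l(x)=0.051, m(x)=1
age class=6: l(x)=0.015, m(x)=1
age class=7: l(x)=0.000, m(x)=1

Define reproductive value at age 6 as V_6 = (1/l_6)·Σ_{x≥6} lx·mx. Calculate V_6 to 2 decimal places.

1.00

lx·mx for x ≥ 6: 0.015, 0 → sum = 0.015
V_6 = 0.015 / l_6 = 0.015 / 0.015 = 1 → 1.00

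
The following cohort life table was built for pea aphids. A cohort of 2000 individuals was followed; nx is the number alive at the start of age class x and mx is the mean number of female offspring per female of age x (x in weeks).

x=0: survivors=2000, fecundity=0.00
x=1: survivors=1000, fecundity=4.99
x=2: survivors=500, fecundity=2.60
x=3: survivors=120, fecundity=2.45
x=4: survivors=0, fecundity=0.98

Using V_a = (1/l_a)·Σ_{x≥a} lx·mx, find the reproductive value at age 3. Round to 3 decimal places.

lx = nx/n0 = nx/2000: 1, 0.5, 0.25, 0.06, 0
lx·mx for x ≥ 3: 0.147, 0 → sum = 0.147
V_3 = 0.147 / l_3 = 0.147 / 0.06 = 2.45 → 2.450

2.450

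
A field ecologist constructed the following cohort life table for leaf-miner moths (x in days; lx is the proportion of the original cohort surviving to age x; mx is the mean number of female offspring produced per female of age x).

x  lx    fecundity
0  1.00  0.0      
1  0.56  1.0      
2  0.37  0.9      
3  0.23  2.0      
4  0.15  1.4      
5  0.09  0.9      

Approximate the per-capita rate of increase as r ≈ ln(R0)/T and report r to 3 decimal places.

R0 = Σ lx·mx = 0 + 0.56 + 0.333 + 0.46 + 0.21 + 0.081 = 1.644
Σ x·lx·mx = 3.851; T = 3.851/1.644 = 2.34246…
r ≈ ln(R0)/T = ln(1.644)/2.34246… = 0.21223… → 0.212

0.212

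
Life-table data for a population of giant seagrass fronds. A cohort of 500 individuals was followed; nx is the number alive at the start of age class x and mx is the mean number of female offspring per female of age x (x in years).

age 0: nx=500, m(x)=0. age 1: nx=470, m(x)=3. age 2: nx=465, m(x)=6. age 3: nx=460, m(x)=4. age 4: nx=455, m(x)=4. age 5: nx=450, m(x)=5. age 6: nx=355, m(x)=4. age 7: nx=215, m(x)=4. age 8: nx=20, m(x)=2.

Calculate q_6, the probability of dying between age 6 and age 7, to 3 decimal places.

lx = nx/n0 = nx/500: 1, 0.94, 0.93, 0.92, 0.91, 0.9, 0.71, 0.43, 0.04
q_6 = (l_6 − l_7) / l_6 = (0.71 − 0.43) / 0.71
     = 0.28 / 0.71 = 0.394366… → 0.394

0.394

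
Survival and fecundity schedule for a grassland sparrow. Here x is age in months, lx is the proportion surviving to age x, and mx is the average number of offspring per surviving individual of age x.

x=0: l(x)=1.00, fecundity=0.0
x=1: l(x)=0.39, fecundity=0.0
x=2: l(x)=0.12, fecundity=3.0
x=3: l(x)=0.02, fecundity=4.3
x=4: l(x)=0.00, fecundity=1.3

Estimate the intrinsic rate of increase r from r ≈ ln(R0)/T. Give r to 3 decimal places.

-0.368

R0 = Σ lx·mx = 0 + 0 + 0.36 + 0.086 + 0 = 0.446
Σ x·lx·mx = 0.978; T = 0.978/0.446 = 2.19283…
r ≈ ln(R0)/T = ln(0.446)/2.19283… = -0.36822… → -0.368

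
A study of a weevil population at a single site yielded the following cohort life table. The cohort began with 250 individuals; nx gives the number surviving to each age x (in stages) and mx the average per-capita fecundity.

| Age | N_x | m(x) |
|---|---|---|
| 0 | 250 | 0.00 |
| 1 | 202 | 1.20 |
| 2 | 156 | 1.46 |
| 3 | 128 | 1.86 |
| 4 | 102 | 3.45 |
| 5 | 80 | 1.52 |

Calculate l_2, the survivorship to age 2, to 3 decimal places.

0.624

l_2 = n_2/n_0 = 156/250 = 0.624 → 0.624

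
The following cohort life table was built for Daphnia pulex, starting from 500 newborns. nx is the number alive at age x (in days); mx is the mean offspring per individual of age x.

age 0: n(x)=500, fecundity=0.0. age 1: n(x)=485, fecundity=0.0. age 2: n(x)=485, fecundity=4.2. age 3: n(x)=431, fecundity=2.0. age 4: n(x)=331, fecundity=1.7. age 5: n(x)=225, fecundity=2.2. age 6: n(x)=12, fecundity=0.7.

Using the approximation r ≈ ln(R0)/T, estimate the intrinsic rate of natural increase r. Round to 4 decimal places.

lx = nx/n0 = nx/500: 1, 0.97, 0.97, 0.862, 0.662, 0.45, 0.024
R0 = Σ lx·mx = 0 + 0 + 4.074 + 1.724 + 1.1254 + 0.99 + 0.0168 = 7.9302
Σ x·lx·mx = 22.8724; T = 22.8724/7.9302 = 2.88421…
r ≈ ln(R0)/T = ln(7.9302)/2.88421… = 0.717935… → 0.7179

0.7179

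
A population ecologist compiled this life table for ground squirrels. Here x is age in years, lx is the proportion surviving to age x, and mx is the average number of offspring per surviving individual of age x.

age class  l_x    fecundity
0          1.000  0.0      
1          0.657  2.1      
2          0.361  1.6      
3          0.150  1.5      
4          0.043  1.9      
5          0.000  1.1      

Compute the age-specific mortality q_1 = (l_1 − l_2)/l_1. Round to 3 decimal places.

q_1 = (l_1 − l_2) / l_1 = (0.657 − 0.361) / 0.657
     = 0.296 / 0.657 = 0.450533… → 0.451

0.451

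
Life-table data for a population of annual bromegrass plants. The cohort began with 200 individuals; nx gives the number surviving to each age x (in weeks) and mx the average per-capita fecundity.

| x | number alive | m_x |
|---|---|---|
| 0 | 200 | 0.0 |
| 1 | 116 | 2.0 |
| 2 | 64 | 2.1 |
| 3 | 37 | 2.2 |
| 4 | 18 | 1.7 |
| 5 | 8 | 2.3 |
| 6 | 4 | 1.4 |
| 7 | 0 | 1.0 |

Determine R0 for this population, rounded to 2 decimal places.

2.51

lx = nx/n0 = nx/200: 1, 0.58, 0.32, 0.185, 0.09, 0.04, 0.02, 0
lx·mx by age: 0, 1.16, 0.672, 0.407, 0.153, 0.092, 0.028, 0
R0 = Σ lx·mx = 2.512 → 2.51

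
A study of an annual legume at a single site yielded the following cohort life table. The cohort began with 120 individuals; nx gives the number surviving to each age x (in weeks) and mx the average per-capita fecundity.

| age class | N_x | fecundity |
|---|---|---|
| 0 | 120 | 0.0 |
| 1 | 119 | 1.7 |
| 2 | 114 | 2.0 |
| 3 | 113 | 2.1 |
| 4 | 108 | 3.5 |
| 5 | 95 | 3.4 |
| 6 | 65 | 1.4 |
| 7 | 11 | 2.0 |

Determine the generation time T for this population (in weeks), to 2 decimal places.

3.51

lx = nx/n0 = nx/120: 1, 0.99167…, 0.95, 0.94167…, 0.9, 0.79167…, 0.54167…, 0.09167…
lx·mx: 0, 1.685833…, 1.9, 1.9775…, 3.15, 2.691667…, 0.758333…, 0.183333… → R0 = 12.346667…
x·lx·mx: 0, 1.685833…, 3.8, 5.9325…, 12.6, 13.458333…, 4.55…, 1.283333… → Σ = 43.31…
T = 43.31… / 12.346667… = 3.507829… → 3.51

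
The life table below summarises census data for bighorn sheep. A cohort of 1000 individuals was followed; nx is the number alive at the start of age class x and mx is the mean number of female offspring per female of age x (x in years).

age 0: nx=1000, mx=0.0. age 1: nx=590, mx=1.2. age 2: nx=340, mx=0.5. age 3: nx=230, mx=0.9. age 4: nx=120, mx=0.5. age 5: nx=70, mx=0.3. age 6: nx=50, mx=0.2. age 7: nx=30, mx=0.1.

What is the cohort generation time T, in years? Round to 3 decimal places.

lx = nx/n0 = nx/1000: 1, 0.59, 0.34, 0.23, 0.12, 0.07, 0.05, 0.03
lx·mx: 0, 0.708, 0.17, 0.207, 0.06, 0.021, 0.01, 0.003 → R0 = 1.179
x·lx·mx: 0, 0.708, 0.34, 0.621, 0.24, 0.105, 0.06, 0.021 → Σ = 2.095
T = 2.095 / 1.179 = 1.77693… → 1.777

1.777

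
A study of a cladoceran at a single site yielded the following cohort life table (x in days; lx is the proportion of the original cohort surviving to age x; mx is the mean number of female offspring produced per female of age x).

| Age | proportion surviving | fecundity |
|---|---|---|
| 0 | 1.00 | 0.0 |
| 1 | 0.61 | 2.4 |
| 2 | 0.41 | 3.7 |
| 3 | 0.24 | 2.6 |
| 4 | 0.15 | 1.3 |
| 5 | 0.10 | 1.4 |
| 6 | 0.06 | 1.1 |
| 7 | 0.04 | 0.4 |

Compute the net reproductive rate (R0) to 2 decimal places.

4.02

lx·mx by age: 0, 1.464, 1.517, 0.624, 0.195, 0.14, 0.066, 0.016
R0 = Σ lx·mx = 4.022 → 4.02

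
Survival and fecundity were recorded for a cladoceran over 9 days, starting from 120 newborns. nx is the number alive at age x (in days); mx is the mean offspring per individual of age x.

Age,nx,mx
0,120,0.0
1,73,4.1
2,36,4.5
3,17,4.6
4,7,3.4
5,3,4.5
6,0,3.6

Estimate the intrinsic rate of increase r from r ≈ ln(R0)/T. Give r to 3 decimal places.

0.887

lx = nx/n0 = nx/120: 1, 0.60833…, 0.3, 0.14167…, 0.05833…, 0.025, 0
R0 = Σ lx·mx = 0 + 2.49417… + 1.35 + 0.65167… + 0.19833… + 0.1125 + 0 = 4.806667…
Σ x·lx·mx = 8.505…; T = 8.505…/4.806667… = 1.76942…
r ≈ ln(R0)/T = ln(4.806667…)/1.76942… = 0.8873… → 0.887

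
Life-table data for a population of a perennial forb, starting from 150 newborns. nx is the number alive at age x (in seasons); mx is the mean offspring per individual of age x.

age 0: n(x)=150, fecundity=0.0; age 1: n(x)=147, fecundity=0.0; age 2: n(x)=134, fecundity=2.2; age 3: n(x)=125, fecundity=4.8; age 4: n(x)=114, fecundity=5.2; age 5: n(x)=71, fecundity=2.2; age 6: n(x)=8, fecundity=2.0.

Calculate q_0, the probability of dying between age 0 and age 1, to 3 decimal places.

lx = nx/n0 = nx/150: 1, 0.98, 0.89333…, 0.83333…, 0.76, 0.47333…, 0.05333…
q_0 = (l_0 − l_1) / l_0 = (1 − 0.98) / 1
     = 0.02 / 1 = 0.02 → 0.020

0.020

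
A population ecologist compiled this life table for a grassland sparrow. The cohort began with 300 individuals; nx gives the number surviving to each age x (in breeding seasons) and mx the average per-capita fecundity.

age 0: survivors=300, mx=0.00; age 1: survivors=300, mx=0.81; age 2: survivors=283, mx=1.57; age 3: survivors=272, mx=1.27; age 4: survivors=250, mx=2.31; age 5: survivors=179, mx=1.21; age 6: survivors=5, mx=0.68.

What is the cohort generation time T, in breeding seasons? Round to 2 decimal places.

lx = nx/n0 = nx/300: 1, 1, 0.94333…, 0.90667…, 0.83333…, 0.59667…, 0.01667…
lx·mx: 0, 0.81, 1.481033…, 1.151467…, 1.925…, 0.721967…, 0.011333… → R0 = 6.1008…
x·lx·mx: 0, 0.81, 2.962067…, 3.4544…, 7.7…, 3.609833…, 0.068… → Σ = 18.6043…
T = 18.6043… / 6.1008… = 3.049485… → 3.05

3.05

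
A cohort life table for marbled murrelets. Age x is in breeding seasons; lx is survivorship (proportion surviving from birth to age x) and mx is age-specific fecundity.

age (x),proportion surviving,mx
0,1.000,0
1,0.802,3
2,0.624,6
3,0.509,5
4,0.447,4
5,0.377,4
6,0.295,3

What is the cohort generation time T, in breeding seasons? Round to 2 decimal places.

lx·mx: 0, 2.406, 3.744, 2.545, 1.788, 1.508, 0.885 → R0 = 12.876
x·lx·mx: 0, 2.406, 7.488, 7.635, 7.152, 7.54, 5.31 → Σ = 37.531
T = 37.531 / 12.876 = 2.914803… → 2.91

2.91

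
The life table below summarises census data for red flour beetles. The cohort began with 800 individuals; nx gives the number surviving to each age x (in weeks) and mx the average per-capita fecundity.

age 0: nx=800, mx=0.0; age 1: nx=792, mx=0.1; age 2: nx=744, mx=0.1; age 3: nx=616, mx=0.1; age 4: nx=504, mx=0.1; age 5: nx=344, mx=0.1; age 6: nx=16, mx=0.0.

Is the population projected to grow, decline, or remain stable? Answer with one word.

lx = nx/n0 = nx/800: 1, 0.99, 0.93, 0.77, 0.63, 0.43, 0.02
R0 = Σ lx·mx = 0 + 0.099 + 0.093 + 0.077 + 0.063 + 0.043 + 0 = 0.375
R0 < 1, so the population is declining.

declining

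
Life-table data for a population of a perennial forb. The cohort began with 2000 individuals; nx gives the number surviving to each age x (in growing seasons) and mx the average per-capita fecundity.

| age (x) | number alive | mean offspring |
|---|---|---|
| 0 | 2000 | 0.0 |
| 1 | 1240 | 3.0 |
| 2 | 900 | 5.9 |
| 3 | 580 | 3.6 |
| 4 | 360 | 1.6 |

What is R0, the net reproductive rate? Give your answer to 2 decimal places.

5.85

lx = nx/n0 = nx/2000: 1, 0.62, 0.45, 0.29, 0.18
lx·mx by age: 0, 1.86, 2.655, 1.044, 0.288
R0 = Σ lx·mx = 5.847 → 5.85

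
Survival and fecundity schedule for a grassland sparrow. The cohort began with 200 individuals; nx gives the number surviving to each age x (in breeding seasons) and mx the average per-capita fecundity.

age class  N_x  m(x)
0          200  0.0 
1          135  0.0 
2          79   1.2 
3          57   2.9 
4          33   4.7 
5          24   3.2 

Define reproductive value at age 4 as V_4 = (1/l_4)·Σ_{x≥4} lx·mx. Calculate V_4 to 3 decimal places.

7.027

lx = nx/n0 = nx/200: 1, 0.675, 0.395, 0.285, 0.165, 0.12
lx·mx for x ≥ 4: 0.7755, 0.384 → sum = 1.1595
V_4 = 1.1595 / l_4 = 1.1595 / 0.165 = 7.027273… → 7.027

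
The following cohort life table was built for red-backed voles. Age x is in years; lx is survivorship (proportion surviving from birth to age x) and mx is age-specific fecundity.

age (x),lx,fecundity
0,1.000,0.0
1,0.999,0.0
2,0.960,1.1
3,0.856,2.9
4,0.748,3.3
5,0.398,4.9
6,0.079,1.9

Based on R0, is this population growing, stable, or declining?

R0 = Σ lx·mx = 0 + 0 + 1.056 + 2.4824 + 2.4684 + 1.9502 + 0.1501 = 8.1071
R0 > 1, so the population is growing.

growing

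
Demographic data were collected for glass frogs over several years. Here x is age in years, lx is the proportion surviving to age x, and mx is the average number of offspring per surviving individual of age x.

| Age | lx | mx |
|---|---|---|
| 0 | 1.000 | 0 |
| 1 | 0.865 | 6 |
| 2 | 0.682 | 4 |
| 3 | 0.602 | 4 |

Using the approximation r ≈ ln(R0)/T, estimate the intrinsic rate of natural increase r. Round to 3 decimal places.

1.349

R0 = Σ lx·mx = 0 + 5.19 + 2.728 + 2.408 = 10.326
Σ x·lx·mx = 17.87; T = 17.87/10.326 = 1.73058…
r ≈ ln(R0)/T = ln(10.326)/1.73058… = 1.34906… → 1.349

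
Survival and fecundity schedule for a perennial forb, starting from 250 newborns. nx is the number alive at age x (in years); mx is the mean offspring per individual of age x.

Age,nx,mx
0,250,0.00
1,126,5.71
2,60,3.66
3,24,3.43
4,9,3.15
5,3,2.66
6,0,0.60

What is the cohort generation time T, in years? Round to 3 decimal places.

lx = nx/n0 = nx/250: 1, 0.504, 0.24, 0.096, 0.036, 0.012, 0
lx·mx: 0, 2.87784, 0.8784, 0.32928, 0.1134, 0.03192, 0 → R0 = 4.23084
x·lx·mx: 0, 2.87784, 1.7568, 0.98784, 0.4536, 0.1596, 0 → Σ = 6.23568
T = 6.23568 / 4.23084 = 1.473863… → 1.474

1.474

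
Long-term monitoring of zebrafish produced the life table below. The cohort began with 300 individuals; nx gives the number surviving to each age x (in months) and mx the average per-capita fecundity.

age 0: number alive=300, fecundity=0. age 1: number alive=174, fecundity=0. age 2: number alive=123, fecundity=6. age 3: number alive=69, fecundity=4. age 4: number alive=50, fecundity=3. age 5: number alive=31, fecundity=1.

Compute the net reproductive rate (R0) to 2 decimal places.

lx = nx/n0 = nx/300: 1, 0.58, 0.41, 0.23, 0.16667…, 0.10333…
lx·mx by age: 0, 0, 2.46, 0.92, 0.5…, 0.103333…
R0 = Σ lx·mx = 3.983333… → 3.98

3.98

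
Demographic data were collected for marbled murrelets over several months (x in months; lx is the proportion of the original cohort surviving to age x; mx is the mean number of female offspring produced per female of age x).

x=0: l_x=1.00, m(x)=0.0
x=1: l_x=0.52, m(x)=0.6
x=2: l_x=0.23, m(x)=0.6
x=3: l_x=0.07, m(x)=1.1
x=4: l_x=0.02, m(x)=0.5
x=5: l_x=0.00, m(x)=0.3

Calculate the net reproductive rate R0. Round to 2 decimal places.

lx·mx by age: 0, 0.312, 0.138, 0.077, 0.01, 0
R0 = Σ lx·mx = 0.537 → 0.54

0.54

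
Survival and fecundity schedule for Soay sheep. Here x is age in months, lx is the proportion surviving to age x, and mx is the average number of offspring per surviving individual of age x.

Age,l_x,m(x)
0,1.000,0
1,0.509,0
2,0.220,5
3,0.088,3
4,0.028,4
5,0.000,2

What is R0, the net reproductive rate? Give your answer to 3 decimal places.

lx·mx by age: 0, 0, 1.1, 0.264, 0.112, 0
R0 = Σ lx·mx = 1.476 → 1.476

1.476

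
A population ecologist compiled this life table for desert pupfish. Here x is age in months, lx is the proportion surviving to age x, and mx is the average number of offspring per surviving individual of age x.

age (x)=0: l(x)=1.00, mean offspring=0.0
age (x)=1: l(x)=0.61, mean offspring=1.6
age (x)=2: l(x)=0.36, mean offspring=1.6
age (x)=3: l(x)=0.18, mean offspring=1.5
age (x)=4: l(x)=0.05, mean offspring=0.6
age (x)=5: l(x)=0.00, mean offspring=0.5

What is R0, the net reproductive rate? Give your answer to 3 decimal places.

1.852

lx·mx by age: 0, 0.976, 0.576, 0.27, 0.03, 0
R0 = Σ lx·mx = 1.852 → 1.852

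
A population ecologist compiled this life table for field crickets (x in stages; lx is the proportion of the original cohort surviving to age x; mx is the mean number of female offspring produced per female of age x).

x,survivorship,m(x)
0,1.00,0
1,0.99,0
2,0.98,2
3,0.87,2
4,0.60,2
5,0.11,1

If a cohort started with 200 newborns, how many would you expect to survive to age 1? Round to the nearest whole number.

Expected survivors = N0 · l_1 = 200 × 0.99 = 198 → 198

198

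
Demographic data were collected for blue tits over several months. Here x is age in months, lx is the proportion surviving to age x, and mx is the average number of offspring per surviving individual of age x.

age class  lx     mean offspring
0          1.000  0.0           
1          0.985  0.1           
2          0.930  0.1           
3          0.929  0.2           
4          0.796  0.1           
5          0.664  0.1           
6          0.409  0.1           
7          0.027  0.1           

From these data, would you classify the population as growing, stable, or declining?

R0 = Σ lx·mx = 0 + 0.0985 + 0.093 + 0.1858 + 0.0796 + 0.0664 + 0.0409 + 0.0027 = 0.5669
R0 < 1, so the population is declining.

declining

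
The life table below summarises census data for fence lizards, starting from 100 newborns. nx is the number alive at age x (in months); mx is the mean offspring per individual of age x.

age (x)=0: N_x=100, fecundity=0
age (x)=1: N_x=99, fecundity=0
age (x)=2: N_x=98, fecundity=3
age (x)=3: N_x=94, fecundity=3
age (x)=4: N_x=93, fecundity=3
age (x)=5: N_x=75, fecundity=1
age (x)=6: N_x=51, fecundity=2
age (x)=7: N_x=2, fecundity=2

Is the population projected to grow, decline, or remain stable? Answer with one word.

growing

lx = nx/n0 = nx/100: 1, 0.99, 0.98, 0.94, 0.93, 0.75, 0.51, 0.02
R0 = Σ lx·mx = 0 + 0 + 2.94 + 2.82 + 2.79 + 0.75 + 1.02 + 0.04 = 10.36
R0 > 1, so the population is growing.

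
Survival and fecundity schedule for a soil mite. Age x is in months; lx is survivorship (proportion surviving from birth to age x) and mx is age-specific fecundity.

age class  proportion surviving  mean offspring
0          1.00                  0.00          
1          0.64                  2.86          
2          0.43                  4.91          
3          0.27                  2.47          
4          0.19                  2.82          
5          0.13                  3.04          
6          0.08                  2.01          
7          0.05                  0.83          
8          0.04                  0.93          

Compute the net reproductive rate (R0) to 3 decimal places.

5.779

lx·mx by age: 0, 1.8304, 2.1113, 0.6669, 0.5358, 0.3952, 0.1608, 0.0415, 0.0372
R0 = Σ lx·mx = 5.7791 → 5.779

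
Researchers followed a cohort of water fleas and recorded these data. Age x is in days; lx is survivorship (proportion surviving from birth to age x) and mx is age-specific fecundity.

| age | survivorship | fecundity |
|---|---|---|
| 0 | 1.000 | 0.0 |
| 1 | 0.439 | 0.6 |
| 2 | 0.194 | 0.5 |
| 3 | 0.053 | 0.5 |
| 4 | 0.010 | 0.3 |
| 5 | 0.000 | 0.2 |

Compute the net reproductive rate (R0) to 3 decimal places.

lx·mx by age: 0, 0.2634, 0.097, 0.0265, 0.003, 0
R0 = Σ lx·mx = 0.3899 → 0.390

0.390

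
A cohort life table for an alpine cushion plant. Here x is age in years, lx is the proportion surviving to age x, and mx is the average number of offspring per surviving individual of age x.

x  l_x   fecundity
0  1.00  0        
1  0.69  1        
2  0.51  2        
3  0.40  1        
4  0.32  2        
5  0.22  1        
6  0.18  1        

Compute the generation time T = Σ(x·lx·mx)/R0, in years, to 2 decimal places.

2.75

lx·mx: 0, 0.69, 1.02, 0.4, 0.64, 0.22, 0.18 → R0 = 3.15
x·lx·mx: 0, 0.69, 2.04, 1.2, 2.56, 1.1, 1.08 → Σ = 8.67
T = 8.67 / 3.15 = 2.752381… → 2.75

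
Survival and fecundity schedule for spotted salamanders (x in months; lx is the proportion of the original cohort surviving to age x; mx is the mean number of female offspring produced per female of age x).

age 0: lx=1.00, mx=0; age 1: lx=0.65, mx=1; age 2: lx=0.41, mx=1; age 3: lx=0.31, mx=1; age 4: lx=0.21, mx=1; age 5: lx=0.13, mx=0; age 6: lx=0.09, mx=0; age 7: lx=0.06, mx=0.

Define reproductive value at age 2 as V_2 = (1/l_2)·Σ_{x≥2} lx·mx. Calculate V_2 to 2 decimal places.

lx·mx for x ≥ 2: 0.41, 0.31, 0.21, 0, 0, 0 → sum = 0.93
V_2 = 0.93 / l_2 = 0.93 / 0.41 = 2.268293… → 2.27

2.27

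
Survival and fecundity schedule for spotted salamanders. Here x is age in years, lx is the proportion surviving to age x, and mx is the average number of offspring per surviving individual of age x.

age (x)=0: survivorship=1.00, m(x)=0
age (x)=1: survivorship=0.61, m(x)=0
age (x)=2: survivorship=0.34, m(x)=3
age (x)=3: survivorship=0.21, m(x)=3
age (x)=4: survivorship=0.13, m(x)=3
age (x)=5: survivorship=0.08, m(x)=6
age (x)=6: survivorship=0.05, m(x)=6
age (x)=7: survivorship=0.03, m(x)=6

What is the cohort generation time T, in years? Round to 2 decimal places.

3.65

lx·mx: 0, 0, 1.02, 0.63, 0.39, 0.48, 0.3, 0.18 → R0 = 3
x·lx·mx: 0, 0, 2.04, 1.89, 1.56, 2.4, 1.8, 1.26 → Σ = 10.95
T = 10.95 / 3 = 3.65 → 3.65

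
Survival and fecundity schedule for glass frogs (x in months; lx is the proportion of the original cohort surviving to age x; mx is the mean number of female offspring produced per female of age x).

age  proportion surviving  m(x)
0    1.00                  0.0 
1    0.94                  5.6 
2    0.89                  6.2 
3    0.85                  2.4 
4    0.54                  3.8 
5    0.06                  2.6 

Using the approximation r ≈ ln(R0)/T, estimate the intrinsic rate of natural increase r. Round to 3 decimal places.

1.297

R0 = Σ lx·mx = 0 + 5.264 + 5.518 + 2.04 + 2.052 + 0.156 = 15.03
Σ x·lx·mx = 31.408; T = 31.408/15.03 = 2.08969…
r ≈ ln(R0)/T = ln(15.03)/2.08969… = 1.29687… → 1.297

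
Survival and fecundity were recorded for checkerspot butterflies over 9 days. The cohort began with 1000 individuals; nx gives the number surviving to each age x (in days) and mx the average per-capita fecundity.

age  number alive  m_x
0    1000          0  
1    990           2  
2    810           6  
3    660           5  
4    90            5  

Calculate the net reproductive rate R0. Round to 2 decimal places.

lx = nx/n0 = nx/1000: 1, 0.99, 0.81, 0.66, 0.09
lx·mx by age: 0, 1.98, 4.86, 3.3, 0.45
R0 = Σ lx·mx = 10.59 → 10.59

10.59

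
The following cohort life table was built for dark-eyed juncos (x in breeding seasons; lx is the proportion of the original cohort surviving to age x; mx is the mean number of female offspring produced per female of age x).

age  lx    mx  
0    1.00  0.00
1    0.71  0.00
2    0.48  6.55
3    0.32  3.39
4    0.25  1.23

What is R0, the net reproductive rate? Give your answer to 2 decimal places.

4.54

lx·mx by age: 0, 0, 3.144, 1.0848, 0.3075
R0 = Σ lx·mx = 4.5363 → 4.54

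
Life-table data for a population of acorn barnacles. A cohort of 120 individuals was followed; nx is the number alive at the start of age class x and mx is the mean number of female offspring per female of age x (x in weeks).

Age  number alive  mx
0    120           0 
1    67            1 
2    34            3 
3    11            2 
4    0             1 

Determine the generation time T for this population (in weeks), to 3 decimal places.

lx = nx/n0 = nx/120: 1, 0.55833…, 0.28333…, 0.09167…, 0
lx·mx: 0, 0.558333…, 0.85…, 0.183333…, 0 → R0 = 1.591667…
x·lx·mx: 0, 0.558333…, 1.7…, 0.55…, 0 → Σ = 2.808333…
T = 2.808333… / 1.591667… = 1.764398… → 1.764

1.764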